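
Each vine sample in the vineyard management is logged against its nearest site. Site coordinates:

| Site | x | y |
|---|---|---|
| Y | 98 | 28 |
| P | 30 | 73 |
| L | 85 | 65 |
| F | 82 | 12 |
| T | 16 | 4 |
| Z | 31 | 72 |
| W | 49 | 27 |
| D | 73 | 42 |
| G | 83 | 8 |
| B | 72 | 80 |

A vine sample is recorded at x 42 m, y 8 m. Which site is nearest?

Squared distances to each site:
Y: 3536.000; P: 4369.000; L: 5098.000; F: 1616.000; T: 692.000; Z: 4217.000; W: 410.000; D: 2117.000; G: 1681.000; B: 6084.000.
Minimum at W.

W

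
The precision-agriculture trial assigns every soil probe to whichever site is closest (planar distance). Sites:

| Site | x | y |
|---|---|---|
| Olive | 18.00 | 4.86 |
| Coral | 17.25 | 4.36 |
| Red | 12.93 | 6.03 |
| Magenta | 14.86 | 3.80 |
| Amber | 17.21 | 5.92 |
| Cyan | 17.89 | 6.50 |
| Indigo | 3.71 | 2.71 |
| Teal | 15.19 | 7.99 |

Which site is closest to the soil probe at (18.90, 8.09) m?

Squared distances to each site:
Olive: 11.243; Coral: 16.635; Red: 39.884; Magenta: 34.726; Amber: 7.565; Cyan: 3.548; Indigo: 259.680; Teal: 13.774.
Minimum at Cyan.

Cyan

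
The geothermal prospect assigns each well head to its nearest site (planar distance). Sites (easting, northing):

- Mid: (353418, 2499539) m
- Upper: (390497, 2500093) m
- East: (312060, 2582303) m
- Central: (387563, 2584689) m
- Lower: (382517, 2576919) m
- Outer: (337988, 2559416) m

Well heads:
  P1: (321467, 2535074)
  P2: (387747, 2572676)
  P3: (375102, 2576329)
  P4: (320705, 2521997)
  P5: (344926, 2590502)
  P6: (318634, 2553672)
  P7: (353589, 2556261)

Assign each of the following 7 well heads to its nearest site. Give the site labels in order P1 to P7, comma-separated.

Outer, Lower, Lower, Mid, Outer, Outer, Outer

P1 → Outer (d²=865476405.00)
P2 → Lower (d²=45355949.00)
P3 → Lower (d²=55330325.00)
P4 → Mid (d²=1574502133.00)
P5 → Outer (d²=1014475240.00)
P6 → Outer (d²=407570852.00)
P7 → Outer (d²=253345226.00)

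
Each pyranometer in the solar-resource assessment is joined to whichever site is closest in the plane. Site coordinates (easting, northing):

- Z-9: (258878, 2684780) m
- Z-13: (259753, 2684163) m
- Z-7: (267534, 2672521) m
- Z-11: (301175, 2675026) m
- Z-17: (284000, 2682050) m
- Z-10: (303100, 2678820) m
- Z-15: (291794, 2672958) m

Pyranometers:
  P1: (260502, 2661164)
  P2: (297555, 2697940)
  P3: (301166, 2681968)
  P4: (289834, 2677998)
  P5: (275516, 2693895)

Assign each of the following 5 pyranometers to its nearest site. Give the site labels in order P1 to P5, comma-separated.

P1 → Z-7 (d²=178430473.00)
P2 → Z-10 (d²=396321425.00)
P3 → Z-10 (d²=13650260.00)
P4 → Z-15 (d²=29243200.00)
P5 → Z-17 (d²=212282281.00)

Z-7, Z-10, Z-10, Z-15, Z-17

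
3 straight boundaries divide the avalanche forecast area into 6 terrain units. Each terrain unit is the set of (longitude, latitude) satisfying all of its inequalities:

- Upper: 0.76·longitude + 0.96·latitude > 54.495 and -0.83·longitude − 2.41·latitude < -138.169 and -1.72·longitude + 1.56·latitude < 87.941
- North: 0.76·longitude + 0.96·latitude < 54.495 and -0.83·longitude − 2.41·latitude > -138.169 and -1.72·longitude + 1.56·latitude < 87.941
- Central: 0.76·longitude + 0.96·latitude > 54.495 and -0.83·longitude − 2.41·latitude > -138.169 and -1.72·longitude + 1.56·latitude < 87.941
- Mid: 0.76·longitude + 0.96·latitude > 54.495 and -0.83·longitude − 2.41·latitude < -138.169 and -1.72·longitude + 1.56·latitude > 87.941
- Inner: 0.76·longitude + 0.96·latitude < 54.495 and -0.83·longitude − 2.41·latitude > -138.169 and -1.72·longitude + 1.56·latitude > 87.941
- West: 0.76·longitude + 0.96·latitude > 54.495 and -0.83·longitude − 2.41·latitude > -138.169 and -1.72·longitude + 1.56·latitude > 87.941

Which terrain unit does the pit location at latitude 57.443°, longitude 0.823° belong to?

Mid

0.76·0.823 + 0.96·57.443 = 55.771, which is > 54.495
-0.83·0.823 − 2.41·57.443 = -139.121, which is < -138.169
-1.72·0.823 + 1.56·57.443 = 88.196, which is > 87.941
This sign pattern matches Mid.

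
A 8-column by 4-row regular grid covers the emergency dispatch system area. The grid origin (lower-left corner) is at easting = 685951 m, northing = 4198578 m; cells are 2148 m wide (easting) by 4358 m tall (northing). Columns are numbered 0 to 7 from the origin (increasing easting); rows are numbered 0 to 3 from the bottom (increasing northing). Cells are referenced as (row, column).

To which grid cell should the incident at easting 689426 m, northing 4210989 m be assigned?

(2, 1)

Column index: ⌊(689426 − 685951) / 2148⌋ = ⌊1.618⌋ = 1
Row offset from origin: ⌊(4210989 − 4198578) / 4358⌋ = ⌊2.848⌋ = 2 → row 2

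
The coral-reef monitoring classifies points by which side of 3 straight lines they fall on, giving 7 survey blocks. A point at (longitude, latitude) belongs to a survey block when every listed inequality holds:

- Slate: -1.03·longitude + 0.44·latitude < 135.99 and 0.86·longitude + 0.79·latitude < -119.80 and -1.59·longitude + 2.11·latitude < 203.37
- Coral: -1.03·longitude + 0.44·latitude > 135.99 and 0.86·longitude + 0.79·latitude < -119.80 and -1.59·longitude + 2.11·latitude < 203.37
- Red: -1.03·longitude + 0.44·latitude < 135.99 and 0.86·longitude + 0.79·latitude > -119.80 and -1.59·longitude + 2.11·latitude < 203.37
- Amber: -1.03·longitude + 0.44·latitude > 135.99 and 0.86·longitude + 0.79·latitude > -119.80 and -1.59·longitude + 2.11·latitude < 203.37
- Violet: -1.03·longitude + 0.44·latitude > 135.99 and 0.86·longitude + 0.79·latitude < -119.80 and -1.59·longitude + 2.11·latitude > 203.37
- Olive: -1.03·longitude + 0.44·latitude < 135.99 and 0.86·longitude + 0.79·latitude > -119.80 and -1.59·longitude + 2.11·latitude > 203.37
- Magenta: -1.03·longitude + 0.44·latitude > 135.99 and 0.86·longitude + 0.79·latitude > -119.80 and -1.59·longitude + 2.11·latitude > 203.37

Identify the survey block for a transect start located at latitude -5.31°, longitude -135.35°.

-1.03·-135.35 + 0.44·-5.31 = 137.074, which is > 135.99
0.86·-135.35 + 0.79·-5.31 = -120.596, which is < -119.80
-1.59·-135.35 + 2.11·-5.31 = 204.002, which is > 203.37
This sign pattern matches Violet.

Violet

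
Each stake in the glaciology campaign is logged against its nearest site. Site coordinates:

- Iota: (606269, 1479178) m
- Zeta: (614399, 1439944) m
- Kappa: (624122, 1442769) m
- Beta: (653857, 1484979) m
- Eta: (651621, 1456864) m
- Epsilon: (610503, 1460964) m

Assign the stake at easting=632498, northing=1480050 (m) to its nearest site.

Squared distances to each site:
Iota: 688720825.000; Zeta: 1936065037.000; Kappa: 1460030337.000; Beta: 480501922.000; Eta: 903279725.000; Epsilon: 848055421.000.
Minimum at Beta.

Beta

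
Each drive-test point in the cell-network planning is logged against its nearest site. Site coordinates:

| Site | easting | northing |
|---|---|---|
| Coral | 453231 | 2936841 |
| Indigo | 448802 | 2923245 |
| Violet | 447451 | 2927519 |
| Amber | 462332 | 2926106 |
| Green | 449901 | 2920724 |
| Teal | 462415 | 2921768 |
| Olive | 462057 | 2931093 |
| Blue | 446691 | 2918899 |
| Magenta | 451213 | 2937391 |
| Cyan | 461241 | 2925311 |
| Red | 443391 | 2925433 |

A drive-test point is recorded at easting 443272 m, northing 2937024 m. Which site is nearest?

Magenta

Squared distances to each site:
Coral: 99215170.000; Indigo: 220441741.000; Violet: 107809066.000; Amber: 482486324.000; Green: 309633641.000; Teal: 599199985.000; Olive: 388052986.000; Blue: 340205186.000; Magenta: 63194170.000; Cyan: 460079330.000; Red: 134365442.000.
Minimum at Magenta.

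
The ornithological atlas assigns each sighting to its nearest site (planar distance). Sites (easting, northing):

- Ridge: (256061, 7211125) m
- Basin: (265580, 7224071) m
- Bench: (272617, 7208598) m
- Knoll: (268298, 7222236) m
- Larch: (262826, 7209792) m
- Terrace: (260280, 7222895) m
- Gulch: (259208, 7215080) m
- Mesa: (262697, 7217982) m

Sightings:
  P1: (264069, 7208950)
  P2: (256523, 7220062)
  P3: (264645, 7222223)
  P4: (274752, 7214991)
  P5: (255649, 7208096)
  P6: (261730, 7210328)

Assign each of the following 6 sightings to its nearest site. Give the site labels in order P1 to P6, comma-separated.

P1 → Larch (d²=2254013.00)
P2 → Terrace (d²=22140938.00)
P3 → Basin (d²=4289329.00)
P4 → Bench (d²=45428674.00)
P5 → Ridge (d²=9344585.00)
P6 → Larch (d²=1488512.00)

Larch, Terrace, Basin, Bench, Ridge, Larch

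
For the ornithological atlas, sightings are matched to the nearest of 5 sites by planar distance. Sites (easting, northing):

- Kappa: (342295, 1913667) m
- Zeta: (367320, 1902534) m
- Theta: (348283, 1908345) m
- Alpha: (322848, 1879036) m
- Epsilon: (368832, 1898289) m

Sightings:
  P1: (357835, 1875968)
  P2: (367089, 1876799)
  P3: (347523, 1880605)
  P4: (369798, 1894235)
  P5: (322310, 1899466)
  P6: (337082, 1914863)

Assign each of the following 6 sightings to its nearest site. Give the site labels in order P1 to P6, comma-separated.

Epsilon, Epsilon, Alpha, Epsilon, Alpha, Kappa

P1 → Epsilon (d²=619161050.00)
P2 → Epsilon (d²=464858149.00)
P3 → Alpha (d²=611317386.00)
P4 → Epsilon (d²=17368072.00)
P5 → Alpha (d²=417674344.00)
P6 → Kappa (d²=28605785.00)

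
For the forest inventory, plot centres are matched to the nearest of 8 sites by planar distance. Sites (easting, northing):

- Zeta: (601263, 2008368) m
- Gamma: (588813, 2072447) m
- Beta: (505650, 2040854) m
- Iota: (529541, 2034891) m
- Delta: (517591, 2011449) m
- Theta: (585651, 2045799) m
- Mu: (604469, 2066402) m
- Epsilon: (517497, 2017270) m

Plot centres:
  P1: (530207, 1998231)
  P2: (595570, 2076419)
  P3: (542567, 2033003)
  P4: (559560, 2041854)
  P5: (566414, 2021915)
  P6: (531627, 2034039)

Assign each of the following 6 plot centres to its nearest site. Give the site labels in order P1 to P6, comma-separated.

P1 → Delta (d²=333878980.00)
P2 → Gamma (d²=61433833.00)
P3 → Iota (d²=173241220.00)
P4 → Theta (d²=696303306.00)
P5 → Theta (d²=940507625.00)
P6 → Iota (d²=5077300.00)

Delta, Gamma, Iota, Theta, Theta, Iota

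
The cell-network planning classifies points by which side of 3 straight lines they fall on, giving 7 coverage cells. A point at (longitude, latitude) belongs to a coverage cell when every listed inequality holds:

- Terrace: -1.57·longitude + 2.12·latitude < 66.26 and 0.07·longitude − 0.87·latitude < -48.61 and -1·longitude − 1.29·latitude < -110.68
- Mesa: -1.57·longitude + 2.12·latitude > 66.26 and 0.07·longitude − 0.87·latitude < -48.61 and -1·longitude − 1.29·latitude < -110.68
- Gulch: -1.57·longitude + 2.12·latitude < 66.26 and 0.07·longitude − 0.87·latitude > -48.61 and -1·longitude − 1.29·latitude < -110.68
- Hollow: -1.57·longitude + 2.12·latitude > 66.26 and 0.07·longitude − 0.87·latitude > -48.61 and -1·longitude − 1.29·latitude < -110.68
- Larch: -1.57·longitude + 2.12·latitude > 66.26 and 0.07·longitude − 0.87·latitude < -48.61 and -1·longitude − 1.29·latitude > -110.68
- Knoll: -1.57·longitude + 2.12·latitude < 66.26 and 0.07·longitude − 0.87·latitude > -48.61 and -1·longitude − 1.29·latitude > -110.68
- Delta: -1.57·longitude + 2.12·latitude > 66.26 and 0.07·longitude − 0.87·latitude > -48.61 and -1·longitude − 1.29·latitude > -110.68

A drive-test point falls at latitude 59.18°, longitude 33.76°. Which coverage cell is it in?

-1.57·33.76 + 2.12·59.18 = 72.458, which is > 66.26
0.07·33.76 − 0.87·59.18 = -49.123, which is < -48.61
-1·33.76 − 1.29·59.18 = -110.102, which is > -110.68
This sign pattern matches Larch.

Larch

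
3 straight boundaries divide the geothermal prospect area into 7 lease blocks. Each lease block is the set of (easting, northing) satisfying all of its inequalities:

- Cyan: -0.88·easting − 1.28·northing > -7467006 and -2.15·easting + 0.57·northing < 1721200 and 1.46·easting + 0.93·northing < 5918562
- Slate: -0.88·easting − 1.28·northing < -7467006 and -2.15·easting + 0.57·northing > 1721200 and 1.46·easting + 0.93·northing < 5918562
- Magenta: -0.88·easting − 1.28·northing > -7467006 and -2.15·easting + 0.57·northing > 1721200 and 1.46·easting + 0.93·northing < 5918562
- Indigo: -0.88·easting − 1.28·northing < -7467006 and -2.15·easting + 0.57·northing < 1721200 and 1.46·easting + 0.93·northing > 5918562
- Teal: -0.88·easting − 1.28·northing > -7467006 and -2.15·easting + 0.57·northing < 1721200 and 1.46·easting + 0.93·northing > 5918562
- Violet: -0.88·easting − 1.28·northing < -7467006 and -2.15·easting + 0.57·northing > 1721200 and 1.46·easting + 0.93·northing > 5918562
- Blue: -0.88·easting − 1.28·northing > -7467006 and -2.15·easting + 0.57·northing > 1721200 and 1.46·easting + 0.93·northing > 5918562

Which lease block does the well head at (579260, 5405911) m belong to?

Magenta

-0.88·579260 − 1.28·5405911 = -7429314.880, which is > -7467006
-2.15·579260 + 0.57·5405911 = 1835960.270, which is > 1721200
1.46·579260 + 0.93·5405911 = 5873216.830, which is < 5918562
This sign pattern matches Magenta.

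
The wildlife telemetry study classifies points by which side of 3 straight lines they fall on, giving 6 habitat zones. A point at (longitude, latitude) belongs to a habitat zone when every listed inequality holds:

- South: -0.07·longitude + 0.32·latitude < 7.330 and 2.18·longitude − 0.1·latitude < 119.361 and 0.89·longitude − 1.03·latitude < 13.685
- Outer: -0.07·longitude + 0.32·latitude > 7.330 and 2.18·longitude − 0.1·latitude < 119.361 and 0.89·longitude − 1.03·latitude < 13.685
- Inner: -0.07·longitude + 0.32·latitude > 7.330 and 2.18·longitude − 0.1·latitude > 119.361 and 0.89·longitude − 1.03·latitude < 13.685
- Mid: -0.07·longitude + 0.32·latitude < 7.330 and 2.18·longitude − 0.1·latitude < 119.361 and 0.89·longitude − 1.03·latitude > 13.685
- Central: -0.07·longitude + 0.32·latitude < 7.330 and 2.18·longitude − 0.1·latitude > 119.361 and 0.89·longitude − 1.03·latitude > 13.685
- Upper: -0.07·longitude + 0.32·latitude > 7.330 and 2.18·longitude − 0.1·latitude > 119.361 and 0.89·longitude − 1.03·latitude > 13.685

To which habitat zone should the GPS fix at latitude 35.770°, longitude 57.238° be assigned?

-0.07·57.238 + 0.32·35.770 = 7.440, which is > 7.330
2.18·57.238 − 0.1·35.770 = 121.202, which is > 119.361
0.89·57.238 − 1.03·35.770 = 14.099, which is > 13.685
This sign pattern matches Upper.

Upper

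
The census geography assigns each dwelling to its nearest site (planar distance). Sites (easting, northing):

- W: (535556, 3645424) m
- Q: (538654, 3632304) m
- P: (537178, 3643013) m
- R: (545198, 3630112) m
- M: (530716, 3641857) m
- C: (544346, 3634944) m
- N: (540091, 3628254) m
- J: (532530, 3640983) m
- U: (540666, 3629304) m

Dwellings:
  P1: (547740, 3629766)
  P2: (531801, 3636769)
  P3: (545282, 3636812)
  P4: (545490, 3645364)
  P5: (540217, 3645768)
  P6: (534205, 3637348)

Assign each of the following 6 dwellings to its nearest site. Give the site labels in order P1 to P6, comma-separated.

P1 → R (d²=6581480.00)
P2 → J (d²=18289237.00)
P3 → C (d²=4365520.00)
P4 → P (d²=74616545.00)
P5 → P (d²=16825546.00)
P6 → J (d²=16018850.00)

R, J, C, P, P, J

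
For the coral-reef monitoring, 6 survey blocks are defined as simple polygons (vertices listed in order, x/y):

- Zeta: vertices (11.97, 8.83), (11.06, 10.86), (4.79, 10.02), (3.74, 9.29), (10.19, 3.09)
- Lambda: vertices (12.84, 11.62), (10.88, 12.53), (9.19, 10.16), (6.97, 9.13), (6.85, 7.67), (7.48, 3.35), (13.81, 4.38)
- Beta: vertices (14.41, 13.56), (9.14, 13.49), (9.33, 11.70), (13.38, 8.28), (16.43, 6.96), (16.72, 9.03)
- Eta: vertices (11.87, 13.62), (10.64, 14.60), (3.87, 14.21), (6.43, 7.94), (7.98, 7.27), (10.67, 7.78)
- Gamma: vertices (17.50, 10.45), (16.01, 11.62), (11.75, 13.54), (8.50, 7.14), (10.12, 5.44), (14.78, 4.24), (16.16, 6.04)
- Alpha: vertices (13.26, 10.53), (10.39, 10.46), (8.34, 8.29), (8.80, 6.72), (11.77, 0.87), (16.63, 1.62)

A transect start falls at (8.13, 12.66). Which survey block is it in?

Eta

Cast a ray rightward from (8.13, 12.66). For each polygon, the edges (by vertex number in listed order) whose endpoints lie on opposite sides of y = 12.66, where each meets that height, and whether that is right or left of the point:
Zeta: no edge straddles that height → 0 crossings.
Lambda: no edge straddles that height → 0 crossings.
Beta: 2–3 at x≈9.228 (right), 6–1 at x≈14.869 (right) → 2 crossings.
Eta: 3–4 at x≈4.503 (left), 6–1 at x≈11.673 (right) → 1 crossing.
Gamma: 2–3 at x≈13.702 (right), 3–4 at x≈11.303 (right) → 2 crossings.
Alpha: no edge straddles that height → 0 crossings.
Only Eta has an odd count, so the point is inside Eta.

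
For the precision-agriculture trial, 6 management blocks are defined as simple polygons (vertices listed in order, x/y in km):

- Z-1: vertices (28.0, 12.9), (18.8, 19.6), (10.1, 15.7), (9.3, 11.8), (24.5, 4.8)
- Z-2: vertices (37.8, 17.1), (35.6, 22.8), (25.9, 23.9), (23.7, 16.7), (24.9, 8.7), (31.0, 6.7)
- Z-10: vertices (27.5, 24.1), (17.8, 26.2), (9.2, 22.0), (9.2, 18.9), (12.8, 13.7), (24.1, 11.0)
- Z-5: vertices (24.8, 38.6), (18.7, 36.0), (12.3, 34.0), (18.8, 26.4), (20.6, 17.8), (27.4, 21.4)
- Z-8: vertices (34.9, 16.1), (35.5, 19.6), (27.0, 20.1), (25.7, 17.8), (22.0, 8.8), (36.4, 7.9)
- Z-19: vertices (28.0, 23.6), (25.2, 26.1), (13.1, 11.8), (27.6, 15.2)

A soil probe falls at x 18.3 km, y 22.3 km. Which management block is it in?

Cast a ray rightward from (18.3, 22.3). For each polygon, the edges (by vertex number in listed order) whose endpoints lie on opposite sides of y = 22.3, where each meets that height, and whether that is right or left of the point:
Z-1: no edge straddles that height → 0 crossings.
Z-2: 1–2 at x≈35.79 (right), 3–4 at x≈25.41 (right) → 2 crossings.
Z-10: 2–3 at x≈9.81 (left), 6–1 at x≈27.03 (right) → 1 crossing.
Z-5: 4–5 at x≈19.66 (right), 6–1 at x≈27.26 (right) → 2 crossings.
Z-8: no edge straddles that height → 0 crossings.
Z-19: 2–3 at x≈21.98 (right), 4–1 at x≈27.94 (right) → 2 crossings.
Only Z-10 has an odd count, so the point is inside Z-10.

Z-10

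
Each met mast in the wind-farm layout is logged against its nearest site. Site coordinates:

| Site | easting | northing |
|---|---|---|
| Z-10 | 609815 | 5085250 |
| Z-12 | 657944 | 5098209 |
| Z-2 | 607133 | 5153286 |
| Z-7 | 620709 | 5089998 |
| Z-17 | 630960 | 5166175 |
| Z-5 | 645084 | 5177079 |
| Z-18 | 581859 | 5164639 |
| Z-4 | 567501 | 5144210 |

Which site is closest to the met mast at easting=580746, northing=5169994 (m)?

Squared distances to each site:
Z-10: 8026552297.000; Z-12: 11112617429.000; Z-2: 975431033.000; Z-7: 7996401385.000; Z-17: 2536030557.000; Z-5: 4189575469.000; Z-18: 29914794.000; Z-4: 840244681.000.
Minimum at Z-18.

Z-18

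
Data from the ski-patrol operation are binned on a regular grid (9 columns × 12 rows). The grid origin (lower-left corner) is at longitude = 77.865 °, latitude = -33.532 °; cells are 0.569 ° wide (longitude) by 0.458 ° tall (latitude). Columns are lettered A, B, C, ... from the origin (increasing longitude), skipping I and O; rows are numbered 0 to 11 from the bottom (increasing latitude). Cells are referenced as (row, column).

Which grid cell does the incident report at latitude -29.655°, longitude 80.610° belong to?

(8, E)

Column index: ⌊(80.610 − 77.865) / 0.569⌋ = ⌊4.824⌋ = 4 → column E
Row offset from origin: ⌊(-29.655 − -33.532) / 0.458⌋ = ⌊8.465⌋ = 8 → row 8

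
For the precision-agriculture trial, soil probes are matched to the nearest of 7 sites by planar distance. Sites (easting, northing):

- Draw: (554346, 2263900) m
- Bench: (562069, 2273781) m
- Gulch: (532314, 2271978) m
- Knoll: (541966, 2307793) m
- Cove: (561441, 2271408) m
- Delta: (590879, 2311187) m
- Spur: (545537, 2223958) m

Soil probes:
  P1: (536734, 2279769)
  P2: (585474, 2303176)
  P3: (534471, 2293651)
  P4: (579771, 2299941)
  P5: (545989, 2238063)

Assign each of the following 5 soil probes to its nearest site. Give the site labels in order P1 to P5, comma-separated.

P1 → Gulch (d²=80236081.00)
P2 → Delta (d²=93390146.00)
P3 → Knoll (d²=256171189.00)
P4 → Delta (d²=249860180.00)
P5 → Spur (d²=199155329.00)

Gulch, Delta, Knoll, Delta, Spur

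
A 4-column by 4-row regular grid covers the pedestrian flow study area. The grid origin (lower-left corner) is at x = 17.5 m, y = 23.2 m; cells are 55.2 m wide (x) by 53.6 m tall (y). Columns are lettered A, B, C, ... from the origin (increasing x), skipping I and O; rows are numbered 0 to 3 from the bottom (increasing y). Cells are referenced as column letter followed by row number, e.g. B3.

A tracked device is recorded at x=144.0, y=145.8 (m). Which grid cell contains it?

C2

Column index: ⌊(144.0 − 17.5) / 55.2⌋ = ⌊2.292⌋ = 2 → column C
Row offset from origin: ⌊(145.8 − 23.2) / 53.6⌋ = ⌊2.287⌋ = 2 → row 2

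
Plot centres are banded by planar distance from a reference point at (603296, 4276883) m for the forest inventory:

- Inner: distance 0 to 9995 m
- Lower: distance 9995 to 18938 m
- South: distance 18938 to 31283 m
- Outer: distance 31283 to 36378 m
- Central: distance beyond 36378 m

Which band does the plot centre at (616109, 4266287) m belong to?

Lower

Distance = √((616109−603296)² + (4266287−4276883)²) = √(164172969.000 + 112275216.000) = 16626.731 m.
9995 ≤ 16626.731 < 18938 → Lower.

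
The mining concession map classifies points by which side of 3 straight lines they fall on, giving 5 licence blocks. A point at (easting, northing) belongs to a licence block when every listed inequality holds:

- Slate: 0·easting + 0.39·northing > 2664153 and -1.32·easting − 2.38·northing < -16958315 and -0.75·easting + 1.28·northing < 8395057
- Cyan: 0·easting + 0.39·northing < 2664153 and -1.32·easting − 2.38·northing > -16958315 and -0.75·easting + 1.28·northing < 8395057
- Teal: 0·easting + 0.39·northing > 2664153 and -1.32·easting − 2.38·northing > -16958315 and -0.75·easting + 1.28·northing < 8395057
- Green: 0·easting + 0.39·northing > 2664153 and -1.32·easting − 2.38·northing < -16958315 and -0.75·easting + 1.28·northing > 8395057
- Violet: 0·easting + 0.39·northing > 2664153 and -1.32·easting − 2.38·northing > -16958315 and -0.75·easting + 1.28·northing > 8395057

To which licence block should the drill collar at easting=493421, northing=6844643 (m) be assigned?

Teal

0·493421 + 0.39·6844643 = 2669410.770, which is > 2664153
-1.32·493421 − 2.38·6844643 = -16941566.060, which is > -16958315
-0.75·493421 + 1.28·6844643 = 8391077.290, which is < 8395057
This sign pattern matches Teal.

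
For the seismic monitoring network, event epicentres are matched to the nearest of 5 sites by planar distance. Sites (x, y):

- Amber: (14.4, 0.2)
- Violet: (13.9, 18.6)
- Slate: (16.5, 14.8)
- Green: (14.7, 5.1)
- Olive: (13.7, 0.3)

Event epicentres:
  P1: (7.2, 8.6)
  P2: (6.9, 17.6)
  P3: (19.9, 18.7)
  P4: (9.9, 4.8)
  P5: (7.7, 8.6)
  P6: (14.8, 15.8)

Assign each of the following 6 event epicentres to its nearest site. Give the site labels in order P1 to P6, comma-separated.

Green, Violet, Slate, Green, Green, Slate

P1 → Green (d²=68.50)
P2 → Violet (d²=50.00)
P3 → Slate (d²=26.77)
P4 → Green (d²=23.13)
P5 → Green (d²=61.25)
P6 → Slate (d²=3.89)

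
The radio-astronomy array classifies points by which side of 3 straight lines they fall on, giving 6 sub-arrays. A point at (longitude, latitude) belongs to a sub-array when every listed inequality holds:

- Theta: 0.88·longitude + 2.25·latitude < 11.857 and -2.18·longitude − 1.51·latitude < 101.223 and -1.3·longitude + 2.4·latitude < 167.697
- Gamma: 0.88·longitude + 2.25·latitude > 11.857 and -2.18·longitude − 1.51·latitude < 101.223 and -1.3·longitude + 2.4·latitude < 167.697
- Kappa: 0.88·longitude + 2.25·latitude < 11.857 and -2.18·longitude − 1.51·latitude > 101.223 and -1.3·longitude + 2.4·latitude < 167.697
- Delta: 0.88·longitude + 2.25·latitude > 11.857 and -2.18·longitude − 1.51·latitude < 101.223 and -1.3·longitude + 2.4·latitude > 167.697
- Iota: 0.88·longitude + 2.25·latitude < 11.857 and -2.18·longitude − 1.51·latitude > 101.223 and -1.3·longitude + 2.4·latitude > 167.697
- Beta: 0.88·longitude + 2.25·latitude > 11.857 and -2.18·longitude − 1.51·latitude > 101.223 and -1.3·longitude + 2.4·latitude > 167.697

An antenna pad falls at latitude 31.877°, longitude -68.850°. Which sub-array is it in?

0.88·-68.850 + 2.25·31.877 = 11.135, which is < 11.857
-2.18·-68.850 − 1.51·31.877 = 101.959, which is > 101.223
-1.3·-68.850 + 2.4·31.877 = 166.010, which is < 167.697
This sign pattern matches Kappa.

Kappa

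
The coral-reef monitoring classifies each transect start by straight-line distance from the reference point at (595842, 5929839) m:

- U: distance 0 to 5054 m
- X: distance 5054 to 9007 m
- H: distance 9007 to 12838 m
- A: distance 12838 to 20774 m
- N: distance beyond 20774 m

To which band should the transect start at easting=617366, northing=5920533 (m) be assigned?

Distance = √((617366−595842)² + (5920533−5929839)²) = √(463282576.000 + 86601636.000) = 23449.610 m.
20774 ≤ 23449.610 < ∞ → N.

N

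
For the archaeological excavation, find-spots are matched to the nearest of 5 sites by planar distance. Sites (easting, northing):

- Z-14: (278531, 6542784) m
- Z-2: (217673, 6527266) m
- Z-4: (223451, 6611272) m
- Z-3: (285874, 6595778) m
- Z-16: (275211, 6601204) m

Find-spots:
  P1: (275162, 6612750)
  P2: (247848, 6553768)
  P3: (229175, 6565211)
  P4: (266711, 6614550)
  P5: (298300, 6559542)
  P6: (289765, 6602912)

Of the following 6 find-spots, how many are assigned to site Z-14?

2

P1 → Z-16
P2 → Z-14
P3 → Z-2
P4 → Z-16
P5 → Z-14
P6 → Z-3
2 of the 6 go to Z-14.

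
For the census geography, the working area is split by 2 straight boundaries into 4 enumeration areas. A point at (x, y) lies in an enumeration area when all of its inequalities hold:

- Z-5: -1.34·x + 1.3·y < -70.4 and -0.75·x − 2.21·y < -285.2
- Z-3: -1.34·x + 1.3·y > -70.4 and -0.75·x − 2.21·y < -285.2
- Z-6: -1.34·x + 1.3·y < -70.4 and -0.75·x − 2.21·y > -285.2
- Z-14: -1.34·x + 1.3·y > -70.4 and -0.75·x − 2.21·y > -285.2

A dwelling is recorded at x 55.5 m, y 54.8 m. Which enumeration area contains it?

Z-14

-1.34·55.5 + 1.3·54.8 = -3.130, which is > -70.4
-0.75·55.5 − 2.21·54.8 = -162.733, which is > -285.2
This sign pattern matches Z-14.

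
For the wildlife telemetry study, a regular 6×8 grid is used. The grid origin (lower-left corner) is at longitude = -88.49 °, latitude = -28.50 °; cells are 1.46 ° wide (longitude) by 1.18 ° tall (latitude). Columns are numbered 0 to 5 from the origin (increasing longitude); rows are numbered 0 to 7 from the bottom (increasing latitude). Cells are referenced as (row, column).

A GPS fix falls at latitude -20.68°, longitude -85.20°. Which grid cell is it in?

Column index: ⌊(-85.20 − -88.49) / 1.46⌋ = ⌊2.253⌋ = 2
Row offset from origin: ⌊(-20.68 − -28.50) / 1.18⌋ = ⌊6.627⌋ = 6 → row 6

(6, 2)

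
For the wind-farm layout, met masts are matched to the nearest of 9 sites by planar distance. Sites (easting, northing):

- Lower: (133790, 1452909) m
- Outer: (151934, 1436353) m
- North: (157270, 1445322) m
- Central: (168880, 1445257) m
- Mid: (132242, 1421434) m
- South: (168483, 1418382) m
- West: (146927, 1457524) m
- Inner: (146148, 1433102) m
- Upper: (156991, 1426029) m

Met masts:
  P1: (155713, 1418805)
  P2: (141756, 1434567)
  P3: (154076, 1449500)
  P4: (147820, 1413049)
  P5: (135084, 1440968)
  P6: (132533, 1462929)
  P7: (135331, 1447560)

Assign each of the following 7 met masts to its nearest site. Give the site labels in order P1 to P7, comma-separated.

P1 → Upper (d²=53819460.00)
P2 → Inner (d²=21435889.00)
P3 → North (d²=27657320.00)
P4 → Upper (d²=252587641.00)
P5 → Lower (d²=144261917.00)
P6 → Lower (d²=101980449.00)
P7 → Lower (d²=30986482.00)

Upper, Inner, North, Upper, Lower, Lower, Lower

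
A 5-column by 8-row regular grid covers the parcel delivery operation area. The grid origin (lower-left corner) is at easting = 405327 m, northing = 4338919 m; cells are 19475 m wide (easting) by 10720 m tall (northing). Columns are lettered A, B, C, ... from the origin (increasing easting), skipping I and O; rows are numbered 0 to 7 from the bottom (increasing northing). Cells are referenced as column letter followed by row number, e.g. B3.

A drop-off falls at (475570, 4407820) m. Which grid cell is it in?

D6

Column index: ⌊(475570 − 405327) / 19475⌋ = ⌊3.607⌋ = 3 → column D
Row offset from origin: ⌊(4407820 − 4338919) / 10720⌋ = ⌊6.427⌋ = 6 → row 6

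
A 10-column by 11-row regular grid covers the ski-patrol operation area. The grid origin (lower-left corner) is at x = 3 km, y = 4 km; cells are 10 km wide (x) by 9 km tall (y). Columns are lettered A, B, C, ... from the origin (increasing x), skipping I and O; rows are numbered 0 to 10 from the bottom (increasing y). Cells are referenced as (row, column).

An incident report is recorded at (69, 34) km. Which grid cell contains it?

(3, G)

Column index: ⌊(69 − 3) / 10⌋ = ⌊6.600⌋ = 6 → column G
Row offset from origin: ⌊(34 − 4) / 9⌋ = ⌊3.333⌋ = 3 → row 3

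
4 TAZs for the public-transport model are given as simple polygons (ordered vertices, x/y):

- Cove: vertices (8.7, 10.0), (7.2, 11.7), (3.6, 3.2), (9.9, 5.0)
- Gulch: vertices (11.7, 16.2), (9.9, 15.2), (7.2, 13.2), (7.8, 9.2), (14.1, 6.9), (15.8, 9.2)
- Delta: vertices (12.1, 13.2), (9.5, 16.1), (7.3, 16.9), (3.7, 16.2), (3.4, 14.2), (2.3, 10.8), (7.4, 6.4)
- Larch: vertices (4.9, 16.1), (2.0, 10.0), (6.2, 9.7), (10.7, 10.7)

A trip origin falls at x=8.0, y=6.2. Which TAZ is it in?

Cast a ray rightward from (8.0, 6.2). For each polygon, the edges (by vertex number in listed order) whose endpoints lie on opposite sides of y = 6.2, where each meets that height, and whether that is right or left of the point:
Cove: 2–3 at x≈4.87 (left), 4–1 at x≈9.61 (right) → 1 crossing.
Gulch: no edge straddles that height → 0 crossings.
Delta: no edge straddles that height → 0 crossings.
Larch: no edge straddles that height → 0 crossings.
Only Cove has an odd count, so the point is inside Cove.

Cove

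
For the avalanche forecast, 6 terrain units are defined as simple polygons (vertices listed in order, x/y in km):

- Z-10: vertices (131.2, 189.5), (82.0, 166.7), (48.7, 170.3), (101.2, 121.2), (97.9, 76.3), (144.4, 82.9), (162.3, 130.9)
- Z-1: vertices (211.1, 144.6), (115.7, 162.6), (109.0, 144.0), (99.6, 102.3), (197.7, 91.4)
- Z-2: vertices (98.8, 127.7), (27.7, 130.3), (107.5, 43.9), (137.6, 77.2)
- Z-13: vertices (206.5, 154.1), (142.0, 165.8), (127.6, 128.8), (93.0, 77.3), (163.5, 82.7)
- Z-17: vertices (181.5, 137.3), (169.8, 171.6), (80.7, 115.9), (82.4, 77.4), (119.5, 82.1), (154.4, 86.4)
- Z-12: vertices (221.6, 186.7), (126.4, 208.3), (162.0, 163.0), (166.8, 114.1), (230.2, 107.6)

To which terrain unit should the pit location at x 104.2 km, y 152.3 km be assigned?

Cast a ray rightward from (104.2, 152.3). For each polygon, the edges (by vertex number in listed order) whose endpoints lie on opposite sides of y = 152.3, where each meets that height, and whether that is right or left of the point:
Z-10: 3–4 at x≈67.95 (left), 7–1 at x≈150.94 (right) → 1 crossing.
Z-1: 1–2 at x≈170.29 (right), 2–3 at x≈111.99 (right) → 2 crossings.
Z-2: no edge straddles that height → 0 crossings.
Z-13: 2–3 at x≈136.75 (right), 5–1 at x≈205.42 (right) → 2 crossings.
Z-17: 1–2 at x≈176.38 (right), 2–3 at x≈138.93 (right) → 2 crossings.
Z-12: 3–4 at x≈163.05 (right), 5–1 at x≈225.34 (right) → 2 crossings.
Only Z-10 has an odd count, so the point is inside Z-10.

Z-10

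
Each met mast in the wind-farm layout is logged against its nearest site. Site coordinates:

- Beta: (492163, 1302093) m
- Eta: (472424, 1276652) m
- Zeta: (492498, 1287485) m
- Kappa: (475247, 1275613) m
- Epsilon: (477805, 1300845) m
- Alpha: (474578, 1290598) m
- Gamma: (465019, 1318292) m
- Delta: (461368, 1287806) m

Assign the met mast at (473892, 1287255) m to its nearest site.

Squared distances to each site:
Beta: 553995685.000; Eta: 114578633.000; Zeta: 346236136.000; Kappa: 137372189.000; Epsilon: 199999669.000; Alpha: 11646245.000; Gamma: 1042025498.000; Delta: 157154177.000.
Minimum at Alpha.

Alpha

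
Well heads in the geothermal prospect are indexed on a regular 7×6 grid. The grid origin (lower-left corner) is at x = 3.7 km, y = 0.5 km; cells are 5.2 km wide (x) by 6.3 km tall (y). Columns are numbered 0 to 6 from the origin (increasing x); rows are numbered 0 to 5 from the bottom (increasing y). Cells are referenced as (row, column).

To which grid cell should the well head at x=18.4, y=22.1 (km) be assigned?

Column index: ⌊(18.4 − 3.7) / 5.2⌋ = ⌊2.827⌋ = 2
Row offset from origin: ⌊(22.1 − 0.5) / 6.3⌋ = ⌊3.429⌋ = 3 → row 3

(3, 2)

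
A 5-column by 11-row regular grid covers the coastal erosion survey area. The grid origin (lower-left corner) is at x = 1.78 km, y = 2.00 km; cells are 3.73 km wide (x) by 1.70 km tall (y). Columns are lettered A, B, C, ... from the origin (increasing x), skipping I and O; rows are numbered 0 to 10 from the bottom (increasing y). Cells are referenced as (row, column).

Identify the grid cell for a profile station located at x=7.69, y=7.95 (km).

Column index: ⌊(7.69 − 1.78) / 3.73⌋ = ⌊1.584⌋ = 1 → column B
Row offset from origin: ⌊(7.95 − 2.00) / 1.70⌋ = ⌊3.500⌋ = 3 → row 3

(3, B)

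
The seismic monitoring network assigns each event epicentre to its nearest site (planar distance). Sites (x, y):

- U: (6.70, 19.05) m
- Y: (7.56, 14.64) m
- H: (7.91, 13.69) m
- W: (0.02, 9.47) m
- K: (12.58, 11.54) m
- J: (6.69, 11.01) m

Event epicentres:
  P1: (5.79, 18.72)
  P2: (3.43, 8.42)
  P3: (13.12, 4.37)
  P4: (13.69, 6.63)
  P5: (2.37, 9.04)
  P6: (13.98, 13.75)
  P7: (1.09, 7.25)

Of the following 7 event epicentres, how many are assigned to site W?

P1 → U
P2 → W
P3 → K
P4 → K
P5 → W
P6 → K
P7 → W
3 of the 7 go to W.

3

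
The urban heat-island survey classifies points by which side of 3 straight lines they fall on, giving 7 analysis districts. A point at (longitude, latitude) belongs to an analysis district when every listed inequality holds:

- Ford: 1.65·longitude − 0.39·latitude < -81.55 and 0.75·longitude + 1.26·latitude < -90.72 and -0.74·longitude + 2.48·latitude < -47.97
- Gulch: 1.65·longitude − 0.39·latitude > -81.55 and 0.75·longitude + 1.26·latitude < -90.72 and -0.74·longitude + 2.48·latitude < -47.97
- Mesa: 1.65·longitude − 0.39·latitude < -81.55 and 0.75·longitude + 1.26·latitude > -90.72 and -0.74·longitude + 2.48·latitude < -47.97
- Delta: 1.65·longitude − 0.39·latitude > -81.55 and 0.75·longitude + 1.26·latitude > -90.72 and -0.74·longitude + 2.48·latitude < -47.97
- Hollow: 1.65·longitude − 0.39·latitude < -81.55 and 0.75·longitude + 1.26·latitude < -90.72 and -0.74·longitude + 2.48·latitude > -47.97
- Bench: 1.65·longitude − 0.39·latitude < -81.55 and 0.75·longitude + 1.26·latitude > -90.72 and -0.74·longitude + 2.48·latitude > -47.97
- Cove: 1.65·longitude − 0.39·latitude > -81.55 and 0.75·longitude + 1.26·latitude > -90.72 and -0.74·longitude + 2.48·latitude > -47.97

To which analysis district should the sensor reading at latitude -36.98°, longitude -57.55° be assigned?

1.65·-57.55 − 0.39·-36.98 = -80.535, which is > -81.55
0.75·-57.55 + 1.26·-36.98 = -89.757, which is > -90.72
-0.74·-57.55 + 2.48·-36.98 = -49.123, which is < -47.97
This sign pattern matches Delta.

Delta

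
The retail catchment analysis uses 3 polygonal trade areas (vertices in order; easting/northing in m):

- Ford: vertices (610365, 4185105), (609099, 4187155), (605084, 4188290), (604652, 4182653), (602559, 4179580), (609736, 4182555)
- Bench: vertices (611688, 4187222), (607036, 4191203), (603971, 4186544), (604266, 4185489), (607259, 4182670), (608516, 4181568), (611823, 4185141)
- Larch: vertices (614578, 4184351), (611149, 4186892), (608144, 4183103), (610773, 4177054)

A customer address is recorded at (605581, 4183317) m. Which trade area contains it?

Ford

Cast a ray rightward from (605581, 4183317). For each polygon, the edges (by vertex number in listed order) whose endpoints lie on opposite sides of northing = 4183317, where each meets that height, and whether that is right or left of the point:
Ford: 3–4 at easting≈604702.9 (left), 6–1 at easting≈609924.0 (right) → 1 crossing.
Bench: 4–5 at easting≈606572.1 (right), 6–7 at easting≈610134.8 (right) → 2 crossings.
Larch: 2–3 at easting≈608313.7 (right), 4–1 at easting≈614038.8 (right) → 2 crossings.
Only Ford has an odd count, so the point is inside Ford.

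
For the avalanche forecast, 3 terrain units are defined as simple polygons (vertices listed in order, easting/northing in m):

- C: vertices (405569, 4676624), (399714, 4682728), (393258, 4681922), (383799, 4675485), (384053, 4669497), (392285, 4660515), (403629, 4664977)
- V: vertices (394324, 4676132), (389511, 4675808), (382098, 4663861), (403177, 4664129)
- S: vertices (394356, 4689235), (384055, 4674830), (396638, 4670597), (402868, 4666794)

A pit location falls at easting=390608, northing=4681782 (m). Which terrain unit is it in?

S

Cast a ray rightward from (390608, 4681782). For each polygon, the edges (by vertex number in listed order) whose endpoints lie on opposite sides of northing = 4681782, where each meets that height, and whether that is right or left of the point:
C: 1–2 at easting≈400621.4 (right), 3–4 at easting≈393052.3 (right) → 2 crossings.
V: no edge straddles that height → 0 crossings.
S: 1–2 at easting≈389026.4 (left), 4–1 at easting≈397183.0 (right) → 1 crossing.
Only S has an odd count, so the point is inside S.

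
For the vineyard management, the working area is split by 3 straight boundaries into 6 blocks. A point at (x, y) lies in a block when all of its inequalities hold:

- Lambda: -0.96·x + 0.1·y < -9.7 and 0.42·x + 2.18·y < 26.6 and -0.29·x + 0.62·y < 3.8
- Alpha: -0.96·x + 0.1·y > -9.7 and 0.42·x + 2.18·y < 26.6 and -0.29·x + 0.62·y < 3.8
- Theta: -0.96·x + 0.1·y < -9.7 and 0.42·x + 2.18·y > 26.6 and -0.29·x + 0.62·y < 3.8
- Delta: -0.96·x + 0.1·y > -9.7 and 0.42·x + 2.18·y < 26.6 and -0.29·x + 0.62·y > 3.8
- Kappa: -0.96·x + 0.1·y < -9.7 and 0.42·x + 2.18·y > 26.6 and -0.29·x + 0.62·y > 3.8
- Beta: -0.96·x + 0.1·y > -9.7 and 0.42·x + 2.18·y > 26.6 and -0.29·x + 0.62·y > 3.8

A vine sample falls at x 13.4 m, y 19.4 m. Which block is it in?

-0.96·13.4 + 0.1·19.4 = -10.924, which is < -9.7
0.42·13.4 + 2.18·19.4 = 47.920, which is > 26.6
-0.29·13.4 + 0.62·19.4 = 8.142, which is > 3.8
This sign pattern matches Kappa.

Kappa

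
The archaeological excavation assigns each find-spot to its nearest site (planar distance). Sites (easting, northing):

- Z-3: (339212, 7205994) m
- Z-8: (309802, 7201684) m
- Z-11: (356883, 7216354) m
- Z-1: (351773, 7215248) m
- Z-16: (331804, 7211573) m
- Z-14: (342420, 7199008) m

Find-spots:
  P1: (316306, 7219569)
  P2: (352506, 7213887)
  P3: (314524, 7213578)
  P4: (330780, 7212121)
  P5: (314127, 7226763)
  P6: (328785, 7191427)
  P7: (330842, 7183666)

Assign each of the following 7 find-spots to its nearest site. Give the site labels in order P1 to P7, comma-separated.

P1 → Z-16 (d²=304124020.00)
P2 → Z-1 (d²=2389610.00)
P3 → Z-8 (d²=163764520.00)
P4 → Z-16 (d²=1348880.00)
P5 → Z-16 (d²=543212429.00)
P6 → Z-14 (d²=243384786.00)
P7 → Z-14 (d²=369427048.00)

Z-16, Z-1, Z-8, Z-16, Z-16, Z-14, Z-14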